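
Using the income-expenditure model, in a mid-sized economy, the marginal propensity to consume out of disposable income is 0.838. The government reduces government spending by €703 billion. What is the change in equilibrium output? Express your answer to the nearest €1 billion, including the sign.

−€4,340 billion

Spending multiplier = 1/(1 − MPC) = 1/(1 − 0.838) = 1/0.162 ≈ 6.173.
ΔY = k × ΔG = (−€703 billion) / 0.162 ≈ −€4,340 billion.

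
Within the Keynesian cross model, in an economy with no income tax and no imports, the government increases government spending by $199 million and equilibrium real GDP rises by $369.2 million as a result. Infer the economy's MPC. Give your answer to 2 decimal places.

Implied spending multiplier k = ΔY/ΔG = 369.2/199 ≈ 1.8553.
Since k = 1/(1 − MPC), MPC = 1 − 1/k = 1 − ΔG/ΔY = 1 − 199/369.2 ≈ 0.46.

0.46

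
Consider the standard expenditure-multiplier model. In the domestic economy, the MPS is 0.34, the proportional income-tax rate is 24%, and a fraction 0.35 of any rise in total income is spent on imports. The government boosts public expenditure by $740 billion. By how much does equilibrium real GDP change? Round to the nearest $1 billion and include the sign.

+$872 billion

MPC = 1 − MPS = 1 − 0.34 = 0.66.
Expenditure multiplier = 1/(1 − c(1−t) + m) = 1/(1 − 0.66×0.76 + 0.35) = 1/0.8484 ≈ 1.179.
ΔY = k × ΔG = (+$740 billion) / 0.8484 ≈ +$872 billion.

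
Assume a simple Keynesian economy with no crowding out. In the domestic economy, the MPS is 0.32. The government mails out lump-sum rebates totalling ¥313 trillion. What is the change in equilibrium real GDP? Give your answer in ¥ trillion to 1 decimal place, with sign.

+¥665.1 trillion

MPC = 1 − MPS = 1 − 0.32 = 0.68.
A lump-sum tax change of −¥313 trillion shifts disposable income by +¥313 trillion; first-round consumption changes by −c × ΔT = −0.68 × (−¥313 trillion) = +¥212.84 trillion.
Expenditure multiplier = 1/(1 − MPC) = 1/(1 − 0.68) = 1/0.32 = 3.125.
The tax multiplier is −c × k = −2.125, so ΔY = k × (−c·ΔT) = (+¥212.84 trillion) / 0.32 ≈ +¥665.1 trillion.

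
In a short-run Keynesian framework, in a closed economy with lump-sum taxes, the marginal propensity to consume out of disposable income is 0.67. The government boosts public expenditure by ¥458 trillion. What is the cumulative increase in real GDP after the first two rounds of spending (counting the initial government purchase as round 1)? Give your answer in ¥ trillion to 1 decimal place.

¥764.9 trillion

Round 1 adds ΔG = ¥458 trillion; each later round is MPC = 0.67 times the previous.
After 2 rounds: 458 + 306.86 = ΔG·(1 − c^2)/(1 − c) = 458 × (1 − 0.4489)/0.33 ≈ ¥764.9 trillion.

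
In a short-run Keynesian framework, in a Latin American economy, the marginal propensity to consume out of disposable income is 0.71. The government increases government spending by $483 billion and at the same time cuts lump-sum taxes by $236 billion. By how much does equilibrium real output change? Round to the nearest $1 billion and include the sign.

Expenditure multiplier = 1/(1 − MPC) = 1/(1 − 0.71) = 1/0.29 ≈ 3.448.
ΔG contributes k·ΔG = (+$483 billion) / 0.29 ≈ +$1,665.5 billion.
ΔT of −$236 billion changes first-round spending by −c·ΔT = +$167.56 billion, contributing k·(−c·ΔT) = (+$167.56 billion) / 0.29 ≈ +$577.8 billion.
Net ΔY = k(ΔG − c·ΔT) = (+$650.56 billion) / 0.29 ≈ +$2,243 billion.

+$2,243 billion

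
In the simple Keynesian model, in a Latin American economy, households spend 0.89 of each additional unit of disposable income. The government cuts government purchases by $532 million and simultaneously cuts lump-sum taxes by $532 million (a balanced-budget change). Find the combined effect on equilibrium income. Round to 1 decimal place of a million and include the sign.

−$532.0 million

Expenditure multiplier = 1/(1 − MPC) = 1/(1 − 0.89) = 1/0.11 ≈ 9.091.
ΔG contributes k·ΔG = (−$532 million) / 0.11 ≈ −$4,836.4 million.
ΔT of −$532 million changes first-round spending by −c·ΔT = +$473.48 million, contributing k·(−c·ΔT) = (+$473.48 million) / 0.11 ≈ +$4,304.4 million.
With ΔG = ΔT and no other leakages, the balanced-budget multiplier is 1, so ΔY = ΔG = −$532 million.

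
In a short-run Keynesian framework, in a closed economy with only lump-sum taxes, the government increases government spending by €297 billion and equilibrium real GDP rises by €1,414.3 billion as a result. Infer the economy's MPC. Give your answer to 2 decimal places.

0.79

Implied spending multiplier k = ΔY/ΔG = 1,414.3/297 ≈ 4.762.
Since k = 1/(1 − MPC), MPC = 1 − 1/k = 1 − ΔG/ΔY = 1 − 297/1,414.3 ≈ 0.79.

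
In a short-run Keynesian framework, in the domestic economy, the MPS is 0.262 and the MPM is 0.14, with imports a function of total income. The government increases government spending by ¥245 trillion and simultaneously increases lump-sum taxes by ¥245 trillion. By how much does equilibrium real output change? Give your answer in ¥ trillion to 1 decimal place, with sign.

MPC = 1 − MPS = 1 − 0.262 = 0.738.
Expenditure multiplier = 1/(1 − c + m) = 1/(1 − 0.738 + 0.14) = 1/0.402 ≈ 2.488.
ΔG contributes k·ΔG = (+¥245 trillion) / 0.402 ≈ +¥609.5 trillion.
ΔT of +¥245 trillion changes first-round spending by −c·ΔT = −¥180.81 trillion, contributing k·(−c·ΔT) = (−¥180.81 trillion) / 0.402 ≈ −¥449.8 trillion.
Net ΔY = k(ΔG − c·ΔT) = (+¥64.19 trillion) / 0.402 ≈ +¥159.7 trillion.

+¥159.7 trillion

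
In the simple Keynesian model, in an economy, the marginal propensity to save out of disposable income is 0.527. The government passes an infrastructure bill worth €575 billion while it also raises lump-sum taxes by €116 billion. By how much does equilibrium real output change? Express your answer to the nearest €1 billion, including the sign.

MPC = 1 − MPS = 1 − 0.527 = 0.473.
Expenditure multiplier = 1/(1 − MPC) = 1/(1 − 0.473) = 1/0.527 ≈ 1.898.
ΔG contributes k·ΔG = (+€575 billion) / 0.527 ≈ +€1,091.1 billion.
ΔT of +€116 billion changes first-round spending by −c·ΔT = −€54.868 billion, contributing k·(−c·ΔT) = (−€54.868 billion) / 0.527 ≈ −€104.1 billion.
Net ΔY = k(ΔG − c·ΔT) = (+€520.132 billion) / 0.527 ≈ +€987 billion.

+€987 billion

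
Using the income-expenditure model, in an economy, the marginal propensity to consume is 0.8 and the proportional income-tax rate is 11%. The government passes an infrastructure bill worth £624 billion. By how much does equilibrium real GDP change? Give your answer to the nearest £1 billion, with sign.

Spending multiplier = 1/(1 − c(1−t)) = 1/(1 − 0.8×0.89) = 1/0.288 ≈ 3.472.
ΔY = k × ΔG = (+£624 billion) / 0.288 ≈ +£2,167 billion.

+£2,167 billion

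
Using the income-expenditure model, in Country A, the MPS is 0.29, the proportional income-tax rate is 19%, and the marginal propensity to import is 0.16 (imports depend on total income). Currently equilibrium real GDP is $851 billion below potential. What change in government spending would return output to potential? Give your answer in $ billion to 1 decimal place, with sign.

+$497.7 billion

MPC = 1 − MPS = 1 − 0.29 = 0.71.
Spending multiplier = 1/(1 − c(1−t) + m) = 1/(1 − 0.71×0.81 + 0.16) = 1/0.5849 ≈ 1.71.
Need ΔY = +$851 billion, so ΔG = ΔY/k = (+$851 billion) × 0.5849 ≈ +$497.7 billion.
The government should increase government spending by $497.7 billion.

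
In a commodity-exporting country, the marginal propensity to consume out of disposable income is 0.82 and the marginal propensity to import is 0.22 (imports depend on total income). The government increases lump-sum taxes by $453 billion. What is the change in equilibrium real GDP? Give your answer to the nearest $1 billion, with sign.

A lump-sum tax change of +$453 billion shifts disposable income by −$453 billion; first-round consumption changes by −c × ΔT = −0.82 × (+$453 billion) = −$371.46 billion.
Expenditure multiplier = 1/(1 − c + m) = 1/(1 − 0.82 + 0.22) = 1/0.4 = 2.5.
The tax multiplier is −c × k = −2.05, so ΔY = k × (−c·ΔT) = (−$371.46 billion) / 0.4 ≈ −$929 billion.

−$929 billion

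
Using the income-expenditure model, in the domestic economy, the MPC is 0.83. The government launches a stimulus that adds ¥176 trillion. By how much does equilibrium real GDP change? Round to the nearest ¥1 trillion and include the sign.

Spending multiplier = 1/(1 − MPC) = 1/(1 − 0.83) = 1/0.17 ≈ 5.882.
ΔY = k × ΔG = (+¥176 trillion) / 0.17 ≈ +¥1,035 trillion.

+¥1,035 trillion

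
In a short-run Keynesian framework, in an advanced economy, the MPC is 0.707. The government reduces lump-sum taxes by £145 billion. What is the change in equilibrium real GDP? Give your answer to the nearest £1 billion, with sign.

+£350 billion

A lump-sum tax change of −£145 billion shifts disposable income by +£145 billion; first-round consumption changes by −c × ΔT = −0.707 × (−£145 billion) = +£102.515 billion.
Expenditure multiplier = 1/(1 − MPC) = 1/(1 − 0.707) = 1/0.293 ≈ 3.413.
The tax multiplier is −c × k ≈ −2.413, so ΔY = k × (−c·ΔT) = (+£102.515 billion) / 0.293 ≈ +£350 billion.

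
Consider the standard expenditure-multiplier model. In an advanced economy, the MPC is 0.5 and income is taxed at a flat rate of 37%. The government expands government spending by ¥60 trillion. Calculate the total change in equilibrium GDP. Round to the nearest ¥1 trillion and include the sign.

+¥88 trillion

Expenditure multiplier = 1/(1 − c(1−t)) = 1/(1 − 0.5×0.63) = 1/0.685 ≈ 1.46.
ΔY = k × ΔG = (+¥60 trillion) / 0.685 ≈ +¥88 trillion.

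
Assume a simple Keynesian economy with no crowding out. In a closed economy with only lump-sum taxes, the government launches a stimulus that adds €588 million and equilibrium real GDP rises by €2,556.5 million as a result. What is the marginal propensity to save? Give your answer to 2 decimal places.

Implied spending multiplier k = ΔY/ΔG = 2,556.5/588 ≈ 4.3478.
Since k = 1/(1 − MPC), MPC = 1 − 1/k = 1 − ΔG/ΔY = 1 − 588/2,556.5 ≈ 0.77.
MPS = 1 − MPC = 0.23.

0.23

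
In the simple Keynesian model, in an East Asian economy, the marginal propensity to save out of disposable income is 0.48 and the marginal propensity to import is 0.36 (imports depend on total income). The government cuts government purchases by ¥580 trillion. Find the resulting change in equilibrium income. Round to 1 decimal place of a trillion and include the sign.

−¥690.5 trillion

MPC = 1 − MPS = 1 − 0.48 = 0.52.
Government-spending multiplier = 1/(1 − c + m) = 1/(1 − 0.52 + 0.36) = 1/0.84 ≈ 1.19.
ΔY = k × ΔG = (−¥580 trillion) / 0.84 ≈ −¥690.5 trillion.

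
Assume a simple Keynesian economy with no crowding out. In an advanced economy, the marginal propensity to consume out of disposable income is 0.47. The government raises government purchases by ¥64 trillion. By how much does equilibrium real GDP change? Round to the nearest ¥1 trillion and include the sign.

+¥121 trillion

Government-spending multiplier = 1/(1 − MPC) = 1/(1 − 0.47) = 1/0.53 ≈ 1.887.
ΔY = k × ΔG = (+¥64 trillion) / 0.53 ≈ +¥121 trillion.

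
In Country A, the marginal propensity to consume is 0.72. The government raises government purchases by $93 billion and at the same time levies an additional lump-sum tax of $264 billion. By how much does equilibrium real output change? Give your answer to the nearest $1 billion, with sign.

−$347 billion

Expenditure multiplier = 1/(1 − MPC) = 1/(1 − 0.72) = 1/0.28 ≈ 3.571.
ΔG contributes k·ΔG = (+$93 billion) / 0.28 ≈ +$332.1 billion.
ΔT of +$264 billion changes first-round spending by −c·ΔT = −$190.08 billion, contributing k·(−c·ΔT) = (−$190.08 billion) / 0.28 ≈ −$678.9 billion.
Net ΔY = k(ΔG − c·ΔT) = (−$97.08 billion) / 0.28 ≈ −$347 billion.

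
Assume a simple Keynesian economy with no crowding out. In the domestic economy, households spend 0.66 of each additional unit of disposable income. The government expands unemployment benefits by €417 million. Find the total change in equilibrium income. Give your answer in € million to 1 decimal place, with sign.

+€809.5 million

The transfer change shifts disposable income by +€417 million, so first-round consumption changes by c·ΔTR = 0.66 × (+€417 million) = +€275.22 million.
Expenditure multiplier = 1/(1 − MPC) = 1/(1 − 0.66) = 1/0.34 ≈ 2.941.
The transfer multiplier is c × k ≈ 1.941, so ΔY = k × (c·ΔTR) = (+€275.22 million) / 0.34 ≈ +€809.5 million.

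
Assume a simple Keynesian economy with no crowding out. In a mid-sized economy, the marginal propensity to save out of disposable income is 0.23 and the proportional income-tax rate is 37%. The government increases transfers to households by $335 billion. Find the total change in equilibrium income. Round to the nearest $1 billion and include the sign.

+$501 billion

MPC = 1 − MPS = 1 − 0.23 = 0.77.
The transfer change shifts disposable income by +$335 billion, so first-round consumption changes by c·ΔTR = 0.77 × (+$335 billion) = +$257.95 billion.
Expenditure multiplier = 1/(1 − c(1−t)) = 1/(1 − 0.77×0.63) = 1/0.5149 ≈ 1.942.
The transfer multiplier is c × k ≈ 1.495, so ΔY = k × (c·ΔTR) = (+$257.95 billion) / 0.5149 ≈ +$501 billion.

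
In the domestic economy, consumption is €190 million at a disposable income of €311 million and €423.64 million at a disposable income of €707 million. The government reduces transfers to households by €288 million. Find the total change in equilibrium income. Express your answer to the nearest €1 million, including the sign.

−€414 million

MPC = ΔC/ΔYd = (423.64 − 190)/(707 − 311) = 233.64/396 = 0.59.
The transfer change shifts disposable income by −€288 million, so first-round consumption changes by c·ΔTR = 0.59 × (−€288 million) = −€169.92 million.
Expenditure multiplier = 1/(1 − MPC) = 1/(1 − 0.59) = 1/0.41 ≈ 2.439.
The transfer multiplier is c × k ≈ 1.439, so ΔY = k × (c·ΔTR) = (−€169.92 million) / 0.41 ≈ −€414 million.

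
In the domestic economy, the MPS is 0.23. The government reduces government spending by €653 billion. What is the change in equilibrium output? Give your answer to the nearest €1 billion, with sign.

MPC = 1 − MPS = 1 − 0.23 = 0.77.
Expenditure multiplier = 1/(1 − MPC) = 1/(1 − 0.77) = 1/0.23 ≈ 4.348.
ΔY = k × ΔG = (−€653 billion) / 0.23 ≈ −€2,839 billion.

−€2,839 billion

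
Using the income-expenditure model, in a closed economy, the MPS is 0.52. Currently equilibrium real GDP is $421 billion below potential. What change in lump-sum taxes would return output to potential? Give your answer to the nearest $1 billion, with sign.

MPC = 1 − MPS = 1 − 0.52 = 0.48.
Spending multiplier = 1/(1 − MPC) = 1/(1 − 0.48) = 1/0.52 ≈ 1.923.
Tax multiplier = −c·k = −0.48/0.52 ≈ −0.923. Need ΔY = +$421 billion, so ΔT = ΔY/(−c·k) = −(+$421 billion) × 0.52 / 0.48 ≈ −$456 billion.
The government should cut lump-sum taxes by $456 billion.

−$456 billion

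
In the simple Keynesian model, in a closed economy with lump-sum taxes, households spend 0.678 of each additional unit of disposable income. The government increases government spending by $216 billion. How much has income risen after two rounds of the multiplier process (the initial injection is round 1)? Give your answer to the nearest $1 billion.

Round 1 adds ΔG = $216 billion; each later round is MPC = 0.678 times the previous.
After 2 rounds: 216 + 146.448 = ΔG·(1 − c^2)/(1 − c) = 216 × (1 − 0.459684)/0.322 ≈ $362 billion.

$362 billion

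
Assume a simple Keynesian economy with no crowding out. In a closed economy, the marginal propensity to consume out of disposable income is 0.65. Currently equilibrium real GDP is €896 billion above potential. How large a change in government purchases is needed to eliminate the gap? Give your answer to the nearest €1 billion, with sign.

−€314 billion

Spending multiplier = 1/(1 − MPC) = 1/(1 − 0.65) = 1/0.35 ≈ 2.857.
Need ΔY = −€896 billion, so ΔG = ΔY/k = (−€896 billion) × 0.35 ≈ −€314 billion.
The government should cut government purchases by €314 billion.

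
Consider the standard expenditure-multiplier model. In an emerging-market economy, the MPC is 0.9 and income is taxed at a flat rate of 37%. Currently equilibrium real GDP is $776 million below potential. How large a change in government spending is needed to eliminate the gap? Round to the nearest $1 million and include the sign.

+$336 million

Spending multiplier = 1/(1 − c(1−t)) = 1/(1 − 0.9×0.63) = 1/0.433 ≈ 2.309.
Need ΔY = +$776 million, so ΔG = ΔY/k = (+$776 million) × 0.433 ≈ +$336 million.
The government should increase government spending by $336 million.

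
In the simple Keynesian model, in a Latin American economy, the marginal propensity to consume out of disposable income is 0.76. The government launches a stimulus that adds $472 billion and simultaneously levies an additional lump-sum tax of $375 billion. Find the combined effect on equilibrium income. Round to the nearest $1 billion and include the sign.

Expenditure multiplier = 1/(1 − MPC) = 1/(1 − 0.76) = 1/0.24 ≈ 4.167.
ΔG contributes k·ΔG = (+$472 billion) / 0.24 ≈ +$1,966.7 billion.
ΔT of +$375 billion changes first-round spending by −c·ΔT = −$285 billion, contributing k·(−c·ΔT) = (−$285 billion) / 0.24 = −$1,187.5 billion.
Net ΔY = k(ΔG − c·ΔT) = (+$187 billion) / 0.24 ≈ +$779 billion.

+$779 billion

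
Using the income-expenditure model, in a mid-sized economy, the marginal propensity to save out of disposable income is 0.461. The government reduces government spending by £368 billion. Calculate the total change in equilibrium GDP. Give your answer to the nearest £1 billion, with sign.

MPC = 1 − MPS = 1 − 0.461 = 0.539.
Government-spending multiplier = 1/(1 − MPC) = 1/(1 − 0.539) = 1/0.461 ≈ 2.169.
ΔY = k × ΔG = (−£368 billion) / 0.461 ≈ −£798 billion.

−£798 billion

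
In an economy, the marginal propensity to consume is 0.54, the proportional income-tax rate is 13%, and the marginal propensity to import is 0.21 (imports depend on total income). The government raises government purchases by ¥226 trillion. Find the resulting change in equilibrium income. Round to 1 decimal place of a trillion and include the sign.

+¥305.3 trillion

Government-spending multiplier = 1/(1 − c(1−t) + m) = 1/(1 − 0.54×0.87 + 0.21) = 1/0.7402 ≈ 1.351.
ΔY = k × ΔG = (+¥226 trillion) / 0.7402 ≈ +¥305.3 trillion.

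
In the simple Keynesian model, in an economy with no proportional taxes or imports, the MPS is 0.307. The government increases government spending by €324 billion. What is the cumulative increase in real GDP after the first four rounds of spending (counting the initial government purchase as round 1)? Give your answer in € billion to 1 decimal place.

€812.0 billion

MPC = 1 − MPS = 1 − 0.307 = 0.693.
Round 1 adds ΔG = €324 billion; each later round is MPC = 0.693 times the previous.
After 4 rounds: 324 + 224.532 + 155.600676 + 107.831268468 = ΔG·(1 − c^4)/(1 − c) = 324 × (1 − 0.230639102001)/0.307 ≈ €812 billion.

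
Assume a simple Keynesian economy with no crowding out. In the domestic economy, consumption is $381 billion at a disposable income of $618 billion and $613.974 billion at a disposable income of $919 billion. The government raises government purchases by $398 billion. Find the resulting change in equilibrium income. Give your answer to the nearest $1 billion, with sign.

MPC = ΔC/ΔYd = (613.974 − 381)/(919 − 618) = 232.974/301 = 0.774.
Spending multiplier = 1/(1 − MPC) = 1/(1 − 0.774) = 1/0.226 ≈ 4.425.
ΔY = k × ΔG = (+$398 billion) / 0.226 ≈ +$1,761 billion.

+$1,761 billion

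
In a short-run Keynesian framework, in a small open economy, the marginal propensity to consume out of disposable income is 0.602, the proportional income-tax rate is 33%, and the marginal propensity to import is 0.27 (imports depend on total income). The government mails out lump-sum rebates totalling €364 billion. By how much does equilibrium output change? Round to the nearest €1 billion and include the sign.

+€253 billion

A lump-sum tax change of −€364 billion shifts disposable income by +€364 billion; first-round consumption changes by −c × ΔT = −0.602 × (−€364 billion) = +€219.128 billion.
Expenditure multiplier = 1/(1 − c(1−t) + m) = 1/(1 − 0.602×0.67 + 0.27) = 1/0.86666 ≈ 1.154.
The tax multiplier is −c × k ≈ −0.695, so ΔY = k × (−c·ΔT) = (+€219.128 billion) / 0.86666 ≈ +€253 billion.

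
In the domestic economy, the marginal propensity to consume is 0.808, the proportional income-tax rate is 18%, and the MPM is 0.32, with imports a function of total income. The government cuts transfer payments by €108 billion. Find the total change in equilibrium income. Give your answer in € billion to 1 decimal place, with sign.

−€132.7 billion

The transfer change shifts disposable income by −€108 billion, so first-round consumption changes by c·ΔTR = 0.808 × (−€108 billion) = −€87.264 billion.
Expenditure multiplier = 1/(1 − c(1−t) + m) = 1/(1 − 0.808×0.82 + 0.32) = 1/0.65744 ≈ 1.521.
The transfer multiplier is c × k ≈ 1.229, so ΔY = k × (c·ΔTR) = (−€87.264 billion) / 0.65744 ≈ −€132.7 billion.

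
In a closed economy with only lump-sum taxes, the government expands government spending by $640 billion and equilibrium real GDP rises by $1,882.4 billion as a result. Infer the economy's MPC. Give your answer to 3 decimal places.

0.660

Implied spending multiplier k = ΔY/ΔG = 1,882.4/640 ≈ 2.9413.
Since k = 1/(1 − MPC), MPC = 1 − 1/k = 1 − ΔG/ΔY = 1 − 640/1,882.4 ≈ 0.660.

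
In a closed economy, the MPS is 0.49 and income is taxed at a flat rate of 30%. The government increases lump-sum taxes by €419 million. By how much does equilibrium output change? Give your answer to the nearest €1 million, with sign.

MPC = 1 − MPS = 1 − 0.49 = 0.51.
A lump-sum tax change of +€419 million shifts disposable income by −€419 million; first-round consumption changes by −c × ΔT = −0.51 × (+€419 million) = −€213.69 million.
Expenditure multiplier = 1/(1 − c(1−t)) = 1/(1 − 0.51×0.7) = 1/0.643 ≈ 1.555.
The tax multiplier is −c × k ≈ −0.793, so ΔY = k × (−c·ΔT) = (−€213.69 million) / 0.643 ≈ −€332 million.

−€332 million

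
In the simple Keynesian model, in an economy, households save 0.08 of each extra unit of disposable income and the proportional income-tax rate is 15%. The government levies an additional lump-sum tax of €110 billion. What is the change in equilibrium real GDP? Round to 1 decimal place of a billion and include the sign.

−€464.2 billion

MPC = 1 − MPS = 1 − 0.08 = 0.92.
A lump-sum tax change of +€110 billion shifts disposable income by −€110 billion; first-round consumption changes by −c × ΔT = −0.92 × (+€110 billion) = −€101.2 billion.
Expenditure multiplier = 1/(1 − c(1−t)) = 1/(1 − 0.92×0.85) = 1/0.218 ≈ 4.587.
The tax multiplier is −c × k ≈ −4.22, so ΔY = k × (−c·ΔT) = (−€101.2 billion) / 0.218 ≈ −€464.2 billion.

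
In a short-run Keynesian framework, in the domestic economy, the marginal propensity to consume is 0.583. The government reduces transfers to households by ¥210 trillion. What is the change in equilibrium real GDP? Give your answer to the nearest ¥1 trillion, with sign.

The transfer change shifts disposable income by −¥210 trillion, so first-round consumption changes by c·ΔTR = 0.583 × (−¥210 trillion) = −¥122.43 trillion.
Expenditure multiplier = 1/(1 − MPC) = 1/(1 − 0.583) = 1/0.417 ≈ 2.398.
The transfer multiplier is c × k ≈ 1.398, so ΔY = k × (c·ΔTR) = (−¥122.43 trillion) / 0.417 ≈ −¥294 trillion.

−¥294 trillion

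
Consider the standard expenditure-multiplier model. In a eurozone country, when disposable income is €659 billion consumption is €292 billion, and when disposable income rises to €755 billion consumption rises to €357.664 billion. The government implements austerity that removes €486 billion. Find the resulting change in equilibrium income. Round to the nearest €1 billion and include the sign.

−€1,538 billion

MPC = ΔC/ΔYd = (357.664 − 292)/(755 − 659) = 65.664/96 = 0.684.
Spending multiplier = 1/(1 − MPC) = 1/(1 − 0.684) = 1/0.316 ≈ 3.165.
ΔY = k × ΔG = (−€486 billion) / 0.316 ≈ −€1,538 billion.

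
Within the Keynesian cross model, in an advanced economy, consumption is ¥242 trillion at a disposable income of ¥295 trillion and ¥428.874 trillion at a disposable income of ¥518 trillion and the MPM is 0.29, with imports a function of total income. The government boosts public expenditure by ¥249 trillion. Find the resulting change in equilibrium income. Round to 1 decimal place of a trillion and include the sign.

MPC = ΔC/ΔYd = (428.874 − 242)/(518 − 295) = 186.874/223 = 0.838.
Government-spending multiplier = 1/(1 − c + m) = 1/(1 − 0.838 + 0.29) = 1/0.452 ≈ 2.212.
ΔY = k × ΔG = (+¥249 trillion) / 0.452 ≈ +¥550.9 trillion.

+¥550.9 trillion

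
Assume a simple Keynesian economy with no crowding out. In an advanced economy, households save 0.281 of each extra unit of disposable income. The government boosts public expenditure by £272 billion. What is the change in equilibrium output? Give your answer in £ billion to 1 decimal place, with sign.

MPC = 1 − MPS = 1 − 0.281 = 0.719.
Government-spending multiplier = 1/(1 − MPC) = 1/(1 − 0.719) = 1/0.281 ≈ 3.559.
ΔY = k × ΔG = (+£272 billion) / 0.281 ≈ +£968 billion.

+£968.0 billion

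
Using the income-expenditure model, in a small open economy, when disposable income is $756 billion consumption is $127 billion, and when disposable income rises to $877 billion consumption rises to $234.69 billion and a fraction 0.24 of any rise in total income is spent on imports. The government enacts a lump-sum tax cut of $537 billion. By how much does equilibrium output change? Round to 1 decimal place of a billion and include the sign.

+$1,365.5 billion

MPC = ΔC/ΔYd = (234.69 − 127)/(877 − 756) = 107.69/121 = 0.89.
A lump-sum tax change of −$537 billion shifts disposable income by +$537 billion; first-round consumption changes by −c × ΔT = −0.89 × (−$537 billion) = +$477.93 billion.
Expenditure multiplier = 1/(1 − c + m) = 1/(1 − 0.89 + 0.24) = 1/0.35 ≈ 2.857.
The tax multiplier is −c × k ≈ −2.543, so ΔY = k × (−c·ΔT) = (+$477.93 billion) / 0.35 ≈ +$1,365.5 billion.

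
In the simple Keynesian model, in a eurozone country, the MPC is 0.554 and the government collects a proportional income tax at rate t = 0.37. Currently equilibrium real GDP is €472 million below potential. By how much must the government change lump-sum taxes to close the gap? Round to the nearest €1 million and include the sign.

−€555 million

Spending multiplier = 1/(1 − c(1−t)) = 1/(1 − 0.554×0.63) = 1/0.65098 ≈ 1.536.
Tax multiplier = −c·k = −0.554/0.65098 ≈ −0.851. Need ΔY = +€472 million, so ΔT = ΔY/(−c·k) = −(+€472 million) × 0.65098 / 0.554 ≈ −€555 million.
The government should cut lump-sum taxes by €555 million.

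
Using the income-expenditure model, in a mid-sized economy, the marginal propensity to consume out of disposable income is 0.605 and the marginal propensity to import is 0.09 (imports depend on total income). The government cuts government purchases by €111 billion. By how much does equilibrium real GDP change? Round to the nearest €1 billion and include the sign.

−€229 billion

Spending multiplier = 1/(1 − c + m) = 1/(1 − 0.605 + 0.09) = 1/0.485 ≈ 2.062.
ΔY = k × ΔG = (−€111 billion) / 0.485 ≈ −€229 billion.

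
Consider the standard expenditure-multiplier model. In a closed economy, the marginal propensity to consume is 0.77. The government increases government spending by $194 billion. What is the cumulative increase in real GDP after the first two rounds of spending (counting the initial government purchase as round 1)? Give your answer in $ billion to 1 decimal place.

$343.4 billion

Round 1 adds ΔG = $194 billion; each later round is MPC = 0.77 times the previous.
After 2 rounds: 194 + 149.38 = ΔG·(1 − c^2)/(1 − c) = 194 × (1 − 0.5929)/0.23 ≈ $343.4 billion.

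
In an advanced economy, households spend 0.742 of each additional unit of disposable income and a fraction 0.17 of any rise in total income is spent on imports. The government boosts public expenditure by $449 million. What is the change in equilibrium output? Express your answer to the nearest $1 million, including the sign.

+$1,049 million

Expenditure multiplier = 1/(1 − c + m) = 1/(1 − 0.742 + 0.17) = 1/0.428 ≈ 2.336.
ΔY = k × ΔG = (+$449 million) / 0.428 ≈ +$1,049 million.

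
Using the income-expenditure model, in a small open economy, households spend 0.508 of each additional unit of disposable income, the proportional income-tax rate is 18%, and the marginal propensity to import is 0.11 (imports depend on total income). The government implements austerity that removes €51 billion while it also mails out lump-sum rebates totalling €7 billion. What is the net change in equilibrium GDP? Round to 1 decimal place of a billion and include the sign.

Expenditure multiplier = 1/(1 − c(1−t) + m) = 1/(1 − 0.508×0.82 + 0.11) = 1/0.69344 ≈ 1.442.
ΔG contributes k·ΔG = (−€51 billion) / 0.69344 ≈ −€73.5 billion.
ΔT of −€7 billion changes first-round spending by −c·ΔT = +€3.556 billion, contributing k·(−c·ΔT) = (+€3.556 billion) / 0.69344 ≈ +€5.1 billion.
Net ΔY = k(ΔG − c·ΔT) = (−€47.444 billion) / 0.69344 ≈ −€68.4 billion.

−€68.4 billion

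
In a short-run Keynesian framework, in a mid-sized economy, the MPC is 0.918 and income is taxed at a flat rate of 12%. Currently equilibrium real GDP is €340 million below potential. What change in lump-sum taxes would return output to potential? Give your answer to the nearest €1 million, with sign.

Spending multiplier = 1/(1 − c(1−t)) = 1/(1 − 0.918×0.88) = 1/0.19216 ≈ 5.204.
Tax multiplier = −c·k = −0.918/0.19216 ≈ −4.777. Need ΔY = +€340 million, so ΔT = ΔY/(−c·k) = −(+€340 million) × 0.19216 / 0.918 ≈ −€71 million.
The government should cut lump-sum taxes by €71 million.

−€71 million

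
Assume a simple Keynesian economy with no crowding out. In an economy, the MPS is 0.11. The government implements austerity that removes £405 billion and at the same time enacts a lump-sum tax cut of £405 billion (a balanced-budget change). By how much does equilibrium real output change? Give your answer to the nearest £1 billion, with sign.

MPC = 1 − MPS = 1 − 0.11 = 0.89.
Expenditure multiplier = 1/(1 − MPC) = 1/(1 − 0.89) = 1/0.11 ≈ 9.091.
ΔG contributes k·ΔG = (−£405 billion) / 0.11 ≈ −£3,681.8 billion.
ΔT of −£405 billion changes first-round spending by −c·ΔT = +£360.45 billion, contributing k·(−c·ΔT) = (+£360.45 billion) / 0.11 ≈ +£3,276.8 billion.
With ΔG = ΔT and no other leakages, the balanced-budget multiplier is 1, so ΔY = ΔG = −£405 billion.

−£405 billion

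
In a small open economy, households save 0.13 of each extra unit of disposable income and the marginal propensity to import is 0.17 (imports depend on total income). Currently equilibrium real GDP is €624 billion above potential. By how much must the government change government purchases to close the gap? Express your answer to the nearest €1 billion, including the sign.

−€187 billion

MPC = 1 − MPS = 1 − 0.13 = 0.87.
Spending multiplier = 1/(1 − c + m) = 1/(1 − 0.87 + 0.17) = 1/0.3 ≈ 3.333.
Need ΔY = −€624 billion, so ΔG = ΔY/k = (−€624 billion) × 0.3 ≈ −€187 billion.
The government should cut government purchases by €187 billion.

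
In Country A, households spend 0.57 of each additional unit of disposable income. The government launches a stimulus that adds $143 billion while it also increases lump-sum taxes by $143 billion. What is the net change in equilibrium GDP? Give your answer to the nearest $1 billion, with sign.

+$143 billion

Expenditure multiplier = 1/(1 − MPC) = 1/(1 − 0.57) = 1/0.43 ≈ 2.326.
ΔG contributes k·ΔG = (+$143 billion) / 0.43 ≈ +$332.6 billion.
ΔT of +$143 billion changes first-round spending by −c·ΔT = −$81.51 billion, contributing k·(−c·ΔT) = (−$81.51 billion) / 0.43 ≈ −$189.6 billion.
With ΔG = ΔT and no other leakages, the balanced-budget multiplier is 1, so ΔY = ΔG = +$143 billion.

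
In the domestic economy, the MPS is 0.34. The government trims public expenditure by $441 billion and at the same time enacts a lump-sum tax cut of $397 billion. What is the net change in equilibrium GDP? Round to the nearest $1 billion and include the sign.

MPC = 1 − MPS = 1 − 0.34 = 0.66.
Expenditure multiplier = 1/(1 − MPC) = 1/(1 − 0.66) = 1/0.34 ≈ 2.941.
ΔG contributes k·ΔG = (−$441 billion) / 0.34 ≈ −$1,297.1 billion.
ΔT of −$397 billion changes first-round spending by −c·ΔT = +$262.02 billion, contributing k·(−c·ΔT) = (+$262.02 billion) / 0.34 ≈ +$770.6 billion.
Net ΔY = k(ΔG − c·ΔT) = (−$178.98 billion) / 0.34 ≈ −$526 billion.

−$526 billion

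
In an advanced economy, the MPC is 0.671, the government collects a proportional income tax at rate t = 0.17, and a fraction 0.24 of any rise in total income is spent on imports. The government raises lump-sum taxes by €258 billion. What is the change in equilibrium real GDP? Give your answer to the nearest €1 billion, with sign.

A lump-sum tax change of +€258 billion shifts disposable income by −€258 billion; first-round consumption changes by −c × ΔT = −0.671 × (+€258 billion) = −€173.118 billion.
Expenditure multiplier = 1/(1 − c(1−t) + m) = 1/(1 − 0.671×0.83 + 0.24) = 1/0.68307 ≈ 1.464.
The tax multiplier is −c × k ≈ −0.982, so ΔY = k × (−c·ΔT) = (−€173.118 billion) / 0.68307 ≈ −€253 billion.

−€253 billion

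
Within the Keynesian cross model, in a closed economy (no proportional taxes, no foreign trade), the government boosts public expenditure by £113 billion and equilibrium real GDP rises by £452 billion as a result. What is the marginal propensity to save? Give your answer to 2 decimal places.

0.25

Implied spending multiplier k = ΔY/ΔG = 452/113 = 4.
Since k = 1/(1 − MPC), MPC = 1 − 1/k = 1 − ΔG/ΔY = 1 − 113/452 = 0.75.
MPS = 1 − MPC = 0.25.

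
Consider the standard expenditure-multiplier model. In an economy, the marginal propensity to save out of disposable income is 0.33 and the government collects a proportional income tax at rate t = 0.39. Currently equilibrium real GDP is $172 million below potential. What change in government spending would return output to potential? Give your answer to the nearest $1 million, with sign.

+$102 million

MPC = 1 − MPS = 1 − 0.33 = 0.67.
Spending multiplier = 1/(1 − c(1−t)) = 1/(1 − 0.67×0.61) = 1/0.5913 ≈ 1.691.
Need ΔY = +$172 million, so ΔG = ΔY/k = (+$172 million) × 0.5913 ≈ +$102 million.
The government should increase government spending by $102 million.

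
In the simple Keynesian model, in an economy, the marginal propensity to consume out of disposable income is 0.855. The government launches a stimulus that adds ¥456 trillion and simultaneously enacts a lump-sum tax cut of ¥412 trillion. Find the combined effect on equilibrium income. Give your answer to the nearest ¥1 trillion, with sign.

+¥5,574 trillion

Expenditure multiplier = 1/(1 − MPC) = 1/(1 − 0.855) = 1/0.145 ≈ 6.897.
ΔG contributes k·ΔG = (+¥456 trillion) / 0.145 ≈ +¥3,144.8 trillion.
ΔT of −¥412 trillion changes first-round spending by −c·ΔT = +¥352.26 trillion, contributing k·(−c·ΔT) = (+¥352.26 trillion) / 0.145 ≈ +¥2,429.4 trillion.
Net ΔY = k(ΔG − c·ΔT) = (+¥808.26 trillion) / 0.145 ≈ +¥5,574 trillion.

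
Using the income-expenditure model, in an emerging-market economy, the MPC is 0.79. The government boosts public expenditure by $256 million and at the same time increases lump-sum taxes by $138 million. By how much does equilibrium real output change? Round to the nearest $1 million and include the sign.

+$700 million

Expenditure multiplier = 1/(1 − MPC) = 1/(1 − 0.79) = 1/0.21 ≈ 4.762.
ΔG contributes k·ΔG = (+$256 million) / 0.21 ≈ +$1,219 million.
ΔT of +$138 million changes first-round spending by −c·ΔT = −$109.02 million, contributing k·(−c·ΔT) = (−$109.02 million) / 0.21 ≈ −$519.1 million.
Net ΔY = k(ΔG − c·ΔT) = (+$146.98 million) / 0.21 ≈ +$700 million.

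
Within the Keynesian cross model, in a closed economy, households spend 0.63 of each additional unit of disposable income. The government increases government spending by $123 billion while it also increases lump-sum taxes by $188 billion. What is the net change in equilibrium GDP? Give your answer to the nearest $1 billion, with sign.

+$12 billion

Expenditure multiplier = 1/(1 − MPC) = 1/(1 − 0.63) = 1/0.37 ≈ 2.703.
ΔG contributes k·ΔG = (+$123 billion) / 0.37 ≈ +$332.4 billion.
ΔT of +$188 billion changes first-round spending by −c·ΔT = −$118.44 billion, contributing k·(−c·ΔT) = (−$118.44 billion) / 0.37 ≈ −$320.1 billion.
Net ΔY = k(ΔG − c·ΔT) = (+$4.56 billion) / 0.37 ≈ +$12 billion.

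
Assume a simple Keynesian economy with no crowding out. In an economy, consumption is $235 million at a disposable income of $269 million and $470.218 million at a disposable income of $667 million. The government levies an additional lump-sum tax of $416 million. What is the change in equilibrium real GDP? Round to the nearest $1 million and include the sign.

−$601 million

MPC = ΔC/ΔYd = (470.218 − 235)/(667 − 269) = 235.218/398 = 0.591.
A lump-sum tax change of +$416 million shifts disposable income by −$416 million; first-round consumption changes by −c × ΔT = −0.591 × (+$416 million) = −$245.856 million.
Expenditure multiplier = 1/(1 − MPC) = 1/(1 − 0.591) = 1/0.409 ≈ 2.445.
The tax multiplier is −c × k ≈ −1.445, so ΔY = k × (−c·ΔT) = (−$245.856 million) / 0.409 ≈ −$601 million.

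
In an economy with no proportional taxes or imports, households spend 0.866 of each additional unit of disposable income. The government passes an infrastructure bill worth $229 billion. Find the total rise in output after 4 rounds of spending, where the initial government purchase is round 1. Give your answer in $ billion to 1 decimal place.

$747.8 billion

Round 1 adds ΔG = $229 billion; each later round is MPC = 0.866 times the previous.
After 4 rounds: 229 + 198.314 + 171.739924 + 148.726774184 = ΔG·(1 − c^4)/(1 − c) = 229 × (1 − 0.562434001936)/0.134 ≈ $747.8 billion.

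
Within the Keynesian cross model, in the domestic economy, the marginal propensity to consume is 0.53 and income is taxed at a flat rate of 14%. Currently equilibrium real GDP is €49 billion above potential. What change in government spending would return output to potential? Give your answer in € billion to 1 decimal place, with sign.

−€26.7 billion

Spending multiplier = 1/(1 − c(1−t)) = 1/(1 − 0.53×0.86) = 1/0.5442 ≈ 1.838.
Need ΔY = −€49 billion, so ΔG = ΔY/k = (−€49 billion) × 0.5442 ≈ −€26.7 billion.
The government should cut government spending by €26.7 billion.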